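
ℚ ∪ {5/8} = ℚ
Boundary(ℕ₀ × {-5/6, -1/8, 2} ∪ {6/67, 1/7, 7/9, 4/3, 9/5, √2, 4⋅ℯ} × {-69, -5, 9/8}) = (ℕ₀ × {-5/6, -1/8, 2}) ∪ ({6/67, 1/7, 7/9, 4/3, 9/5, √2, 4⋅ℯ} × {-69, -5, 9/8})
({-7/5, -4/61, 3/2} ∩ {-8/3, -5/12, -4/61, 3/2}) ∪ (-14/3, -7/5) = (-14/3, -7/5) ∪ {-4/61, 3/2}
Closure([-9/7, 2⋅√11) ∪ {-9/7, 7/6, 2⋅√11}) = [-9/7, 2⋅√11]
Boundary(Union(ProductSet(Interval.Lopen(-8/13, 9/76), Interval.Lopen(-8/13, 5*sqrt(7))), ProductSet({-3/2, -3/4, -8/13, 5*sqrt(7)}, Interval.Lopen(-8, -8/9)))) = Union(ProductSet({-8/13, 9/76}, Interval(-8/13, 5*sqrt(7))), ProductSet({-3/2, -3/4, -8/13, 5*sqrt(7)}, Interval(-8, -8/9)), ProductSet(Interval(-8/13, 9/76), {-8/13, 5*sqrt(7)}))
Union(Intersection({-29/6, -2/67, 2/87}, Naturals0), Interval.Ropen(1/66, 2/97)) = Interval.Ropen(1/66, 2/97)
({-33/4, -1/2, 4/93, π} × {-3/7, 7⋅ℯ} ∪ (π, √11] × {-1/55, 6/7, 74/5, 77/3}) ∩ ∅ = ∅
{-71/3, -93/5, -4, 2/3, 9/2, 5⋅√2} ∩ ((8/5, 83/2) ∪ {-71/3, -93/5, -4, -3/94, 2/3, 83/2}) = {-71/3, -93/5, -4, 2/3, 9/2, 5⋅√2}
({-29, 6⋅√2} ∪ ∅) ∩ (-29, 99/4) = {6⋅√2}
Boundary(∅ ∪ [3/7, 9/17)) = {3/7, 9/17}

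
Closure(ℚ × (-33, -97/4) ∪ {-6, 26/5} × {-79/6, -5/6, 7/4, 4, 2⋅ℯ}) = (ℝ × [-33, -97/4]) ∪ ({-6, 26/5} × {-79/6, -5/6, 7/4, 4, 2⋅ℯ})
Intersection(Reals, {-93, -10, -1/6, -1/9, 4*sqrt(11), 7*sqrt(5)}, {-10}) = {-10}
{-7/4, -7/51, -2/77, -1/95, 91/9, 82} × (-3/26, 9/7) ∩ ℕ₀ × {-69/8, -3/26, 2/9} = {82} × {2/9}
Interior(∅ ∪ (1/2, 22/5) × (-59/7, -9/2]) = (1/2, 22/5) × (-59/7, -9/2)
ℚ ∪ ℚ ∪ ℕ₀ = ℚ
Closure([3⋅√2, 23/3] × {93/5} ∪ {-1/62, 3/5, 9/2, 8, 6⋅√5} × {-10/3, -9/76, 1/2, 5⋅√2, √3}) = ([3⋅√2, 23/3] × {93/5}) ∪ ({-1/62, 3/5, 9/2, 8, 6⋅√5} × {-10/3, -9/76, 1/2, 5⋅√2, √3})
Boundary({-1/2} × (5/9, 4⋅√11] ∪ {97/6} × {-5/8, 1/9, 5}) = ({97/6} × {-5/8, 1/9, 5}) ∪ ({-1/2} × [5/9, 4⋅√11])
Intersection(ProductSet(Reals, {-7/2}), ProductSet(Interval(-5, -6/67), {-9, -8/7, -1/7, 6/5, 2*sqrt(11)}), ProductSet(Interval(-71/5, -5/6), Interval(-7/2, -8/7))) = EmptySet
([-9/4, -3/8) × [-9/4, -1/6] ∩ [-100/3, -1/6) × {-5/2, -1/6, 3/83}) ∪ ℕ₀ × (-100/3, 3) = (ℕ₀ × (-100/3, 3)) ∪ ([-9/4, -3/8) × {-1/6})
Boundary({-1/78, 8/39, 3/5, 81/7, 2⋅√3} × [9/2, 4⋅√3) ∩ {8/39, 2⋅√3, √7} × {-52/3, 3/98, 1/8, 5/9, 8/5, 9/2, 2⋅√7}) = {8/39, 2⋅√3} × {9/2, 2⋅√7}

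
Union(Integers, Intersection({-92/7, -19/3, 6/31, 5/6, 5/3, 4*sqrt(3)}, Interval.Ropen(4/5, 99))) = Union({5/6, 5/3, 4*sqrt(3)}, Integers)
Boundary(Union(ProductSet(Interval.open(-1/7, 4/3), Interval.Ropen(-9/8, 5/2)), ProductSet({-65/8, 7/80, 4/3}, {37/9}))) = Union(ProductSet({-1/7, 4/3}, Interval(-9/8, 5/2)), ProductSet({-65/8, 7/80, 4/3}, {37/9}), ProductSet(Interval(-1/7, 4/3), {-9/8, 5/2}))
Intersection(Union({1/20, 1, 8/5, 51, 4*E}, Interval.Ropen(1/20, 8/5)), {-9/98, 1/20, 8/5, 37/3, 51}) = {1/20, 8/5, 51}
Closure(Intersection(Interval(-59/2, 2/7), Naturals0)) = Range(0, 1, 1)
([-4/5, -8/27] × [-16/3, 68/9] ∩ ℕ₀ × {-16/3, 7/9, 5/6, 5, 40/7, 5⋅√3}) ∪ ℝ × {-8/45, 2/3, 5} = ℝ × {-8/45, 2/3, 5}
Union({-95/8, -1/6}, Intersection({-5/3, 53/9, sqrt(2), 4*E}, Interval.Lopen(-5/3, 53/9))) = {-95/8, -1/6, 53/9, sqrt(2)}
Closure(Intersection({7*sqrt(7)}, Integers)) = EmptySet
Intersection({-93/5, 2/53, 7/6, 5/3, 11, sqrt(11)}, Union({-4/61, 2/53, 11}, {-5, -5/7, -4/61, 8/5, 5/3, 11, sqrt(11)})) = {2/53, 5/3, 11, sqrt(11)}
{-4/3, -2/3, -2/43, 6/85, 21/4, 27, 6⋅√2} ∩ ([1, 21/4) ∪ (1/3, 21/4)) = ∅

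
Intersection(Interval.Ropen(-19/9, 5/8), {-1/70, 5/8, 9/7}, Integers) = EmptySet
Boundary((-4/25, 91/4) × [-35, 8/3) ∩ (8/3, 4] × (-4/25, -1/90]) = ({8/3, 4} × [-4/25, -1/90]) ∪ ([8/3, 4] × {-4/25, -1/90})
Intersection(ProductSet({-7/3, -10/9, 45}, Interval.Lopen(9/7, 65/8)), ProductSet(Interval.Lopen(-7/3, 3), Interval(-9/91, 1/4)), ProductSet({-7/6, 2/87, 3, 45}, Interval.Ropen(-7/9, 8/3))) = EmptySet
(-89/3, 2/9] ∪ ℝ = (-∞, ∞)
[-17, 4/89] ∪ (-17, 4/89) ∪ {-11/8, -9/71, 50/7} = [-17, 4/89] ∪ {50/7}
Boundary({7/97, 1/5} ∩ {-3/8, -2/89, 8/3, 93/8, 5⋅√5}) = ∅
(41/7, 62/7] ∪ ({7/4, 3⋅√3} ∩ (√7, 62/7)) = {3⋅√3} ∪ (41/7, 62/7]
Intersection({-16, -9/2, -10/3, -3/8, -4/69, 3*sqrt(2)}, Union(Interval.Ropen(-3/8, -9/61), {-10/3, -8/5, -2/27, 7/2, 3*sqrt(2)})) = {-10/3, -3/8, 3*sqrt(2)}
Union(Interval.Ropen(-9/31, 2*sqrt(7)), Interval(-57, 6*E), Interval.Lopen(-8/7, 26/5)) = Interval(-57, 6*E)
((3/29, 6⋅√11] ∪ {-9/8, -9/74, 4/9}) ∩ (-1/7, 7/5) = {-9/74} ∪ (3/29, 7/5)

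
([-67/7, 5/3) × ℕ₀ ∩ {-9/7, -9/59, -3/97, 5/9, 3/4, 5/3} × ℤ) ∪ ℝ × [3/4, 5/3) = (ℝ × [3/4, 5/3)) ∪ ({-9/7, -9/59, -3/97, 5/9, 3/4} × ℕ₀)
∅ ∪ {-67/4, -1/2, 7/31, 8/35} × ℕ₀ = {-67/4, -1/2, 7/31, 8/35} × ℕ₀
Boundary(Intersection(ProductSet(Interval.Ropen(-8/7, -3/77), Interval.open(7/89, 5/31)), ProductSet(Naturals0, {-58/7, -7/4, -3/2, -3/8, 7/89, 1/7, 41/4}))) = EmptySet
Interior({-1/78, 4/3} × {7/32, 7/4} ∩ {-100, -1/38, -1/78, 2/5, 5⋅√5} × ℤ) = ∅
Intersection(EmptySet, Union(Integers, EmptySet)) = EmptySet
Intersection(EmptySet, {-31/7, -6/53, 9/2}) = EmptySet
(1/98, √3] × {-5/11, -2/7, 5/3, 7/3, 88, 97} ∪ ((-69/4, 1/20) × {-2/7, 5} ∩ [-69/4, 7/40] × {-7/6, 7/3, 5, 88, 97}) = ((-69/4, 1/20) × {5}) ∪ ((1/98, √3] × {-5/11, -2/7, 5/3, 7/3, 88, 97})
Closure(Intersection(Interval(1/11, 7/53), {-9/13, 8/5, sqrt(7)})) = EmptySet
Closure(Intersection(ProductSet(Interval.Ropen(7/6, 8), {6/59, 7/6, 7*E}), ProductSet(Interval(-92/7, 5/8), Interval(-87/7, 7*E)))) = EmptySet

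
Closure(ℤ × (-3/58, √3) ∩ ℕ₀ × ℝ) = ℕ₀ × [-3/58, √3]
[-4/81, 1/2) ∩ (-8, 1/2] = [-4/81, 1/2)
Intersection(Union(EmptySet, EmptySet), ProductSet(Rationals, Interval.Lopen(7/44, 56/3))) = EmptySet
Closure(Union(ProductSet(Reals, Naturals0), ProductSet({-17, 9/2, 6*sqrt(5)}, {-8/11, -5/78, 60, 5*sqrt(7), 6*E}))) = Union(ProductSet({-17, 9/2, 6*sqrt(5)}, {-8/11, -5/78, 60, 5*sqrt(7), 6*E}), ProductSet(Reals, Naturals0))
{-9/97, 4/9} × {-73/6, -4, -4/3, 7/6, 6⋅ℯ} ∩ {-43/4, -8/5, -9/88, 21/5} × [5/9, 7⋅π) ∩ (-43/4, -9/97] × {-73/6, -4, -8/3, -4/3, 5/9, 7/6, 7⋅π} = ∅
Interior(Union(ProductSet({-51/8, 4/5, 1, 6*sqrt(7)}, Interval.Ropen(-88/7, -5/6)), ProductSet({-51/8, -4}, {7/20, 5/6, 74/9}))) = EmptySet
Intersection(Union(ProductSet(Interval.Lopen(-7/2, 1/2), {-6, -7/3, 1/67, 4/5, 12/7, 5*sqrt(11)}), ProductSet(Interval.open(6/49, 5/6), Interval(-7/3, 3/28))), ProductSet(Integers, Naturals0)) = EmptySet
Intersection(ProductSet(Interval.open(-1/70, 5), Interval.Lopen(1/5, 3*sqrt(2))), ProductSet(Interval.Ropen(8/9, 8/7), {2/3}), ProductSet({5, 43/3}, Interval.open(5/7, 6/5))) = EmptySet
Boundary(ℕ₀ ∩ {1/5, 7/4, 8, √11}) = {8}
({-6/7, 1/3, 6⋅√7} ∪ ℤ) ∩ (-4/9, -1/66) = ∅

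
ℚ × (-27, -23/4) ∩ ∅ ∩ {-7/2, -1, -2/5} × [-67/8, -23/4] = ∅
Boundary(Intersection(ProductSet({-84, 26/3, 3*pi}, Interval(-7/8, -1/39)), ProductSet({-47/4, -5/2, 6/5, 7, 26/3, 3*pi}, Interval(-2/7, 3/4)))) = ProductSet({26/3, 3*pi}, Interval(-2/7, -1/39))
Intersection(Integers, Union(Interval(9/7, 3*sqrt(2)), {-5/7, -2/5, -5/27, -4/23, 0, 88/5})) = Union({0}, Range(2, 5, 1))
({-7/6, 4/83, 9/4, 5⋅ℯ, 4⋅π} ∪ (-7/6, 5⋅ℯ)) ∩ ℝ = [-7/6, 5⋅ℯ]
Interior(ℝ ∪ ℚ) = ℝ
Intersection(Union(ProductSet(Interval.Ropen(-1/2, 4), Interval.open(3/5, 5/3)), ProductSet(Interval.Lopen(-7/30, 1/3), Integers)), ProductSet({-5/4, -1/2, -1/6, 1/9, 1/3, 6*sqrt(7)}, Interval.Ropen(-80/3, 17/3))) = Union(ProductSet({-1/6, 1/9, 1/3}, Range(-26, 6, 1)), ProductSet({-1/2, -1/6, 1/9, 1/3}, Interval.open(3/5, 5/3)))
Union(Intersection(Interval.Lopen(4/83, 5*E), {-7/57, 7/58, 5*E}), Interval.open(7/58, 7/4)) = Union({5*E}, Interval.Ropen(7/58, 7/4))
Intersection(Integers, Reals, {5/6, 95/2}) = EmptySet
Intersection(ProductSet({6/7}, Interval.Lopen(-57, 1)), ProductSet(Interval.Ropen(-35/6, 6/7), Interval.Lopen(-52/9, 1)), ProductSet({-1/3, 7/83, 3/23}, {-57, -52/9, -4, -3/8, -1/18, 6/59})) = EmptySet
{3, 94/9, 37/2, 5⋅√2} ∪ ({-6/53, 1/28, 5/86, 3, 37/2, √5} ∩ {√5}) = {3, 94/9, 37/2, 5⋅√2, √5}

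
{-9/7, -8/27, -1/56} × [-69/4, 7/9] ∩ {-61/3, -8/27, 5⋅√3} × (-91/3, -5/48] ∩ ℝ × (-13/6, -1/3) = {-8/27} × (-13/6, -1/3)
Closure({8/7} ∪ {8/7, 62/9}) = {8/7, 62/9}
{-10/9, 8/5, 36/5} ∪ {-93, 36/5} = {-93, -10/9, 8/5, 36/5}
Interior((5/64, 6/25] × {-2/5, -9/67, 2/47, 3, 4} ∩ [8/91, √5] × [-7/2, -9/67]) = ∅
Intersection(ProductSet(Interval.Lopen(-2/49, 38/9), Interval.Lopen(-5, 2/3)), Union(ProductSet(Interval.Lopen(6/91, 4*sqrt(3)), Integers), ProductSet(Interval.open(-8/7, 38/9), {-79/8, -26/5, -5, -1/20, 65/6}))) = Union(ProductSet(Interval.open(-2/49, 38/9), {-1/20}), ProductSet(Interval.Lopen(6/91, 38/9), Range(-4, 1, 1)))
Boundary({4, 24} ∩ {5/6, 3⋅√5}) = ∅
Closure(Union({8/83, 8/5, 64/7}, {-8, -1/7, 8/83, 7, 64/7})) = {-8, -1/7, 8/83, 8/5, 7, 64/7}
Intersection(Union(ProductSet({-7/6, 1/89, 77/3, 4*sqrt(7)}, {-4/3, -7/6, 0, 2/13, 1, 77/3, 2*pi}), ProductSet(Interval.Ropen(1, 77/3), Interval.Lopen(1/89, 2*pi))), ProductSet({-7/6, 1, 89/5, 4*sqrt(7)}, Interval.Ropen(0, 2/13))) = Union(ProductSet({-7/6, 4*sqrt(7)}, {0}), ProductSet({1, 89/5, 4*sqrt(7)}, Interval.open(1/89, 2/13)))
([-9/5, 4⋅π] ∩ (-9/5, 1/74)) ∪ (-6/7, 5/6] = (-9/5, 5/6]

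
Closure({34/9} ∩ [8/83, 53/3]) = {34/9}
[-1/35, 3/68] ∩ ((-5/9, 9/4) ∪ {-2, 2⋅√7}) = [-1/35, 3/68]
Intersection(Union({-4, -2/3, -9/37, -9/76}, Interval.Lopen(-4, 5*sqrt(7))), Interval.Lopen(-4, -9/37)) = Interval.Lopen(-4, -9/37)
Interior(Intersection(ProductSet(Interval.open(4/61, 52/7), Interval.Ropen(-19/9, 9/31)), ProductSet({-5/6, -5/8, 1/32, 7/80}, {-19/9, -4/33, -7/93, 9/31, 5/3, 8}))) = EmptySet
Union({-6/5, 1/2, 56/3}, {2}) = {-6/5, 1/2, 2, 56/3}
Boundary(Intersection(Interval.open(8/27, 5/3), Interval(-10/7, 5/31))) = EmptySet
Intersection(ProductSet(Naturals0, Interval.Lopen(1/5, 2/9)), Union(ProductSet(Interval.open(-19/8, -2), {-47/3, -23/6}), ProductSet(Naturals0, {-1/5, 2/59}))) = EmptySet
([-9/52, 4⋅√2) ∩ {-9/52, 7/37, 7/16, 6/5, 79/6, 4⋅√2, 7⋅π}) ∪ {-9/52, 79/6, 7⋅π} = {-9/52, 7/37, 7/16, 6/5, 79/6, 7⋅π}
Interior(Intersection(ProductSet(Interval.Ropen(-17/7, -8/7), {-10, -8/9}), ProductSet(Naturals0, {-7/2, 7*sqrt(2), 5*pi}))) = EmptySet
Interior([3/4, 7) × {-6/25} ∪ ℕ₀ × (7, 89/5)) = ∅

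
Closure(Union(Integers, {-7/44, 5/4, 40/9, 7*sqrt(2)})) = Union({-7/44, 5/4, 40/9, 7*sqrt(2)}, Integers)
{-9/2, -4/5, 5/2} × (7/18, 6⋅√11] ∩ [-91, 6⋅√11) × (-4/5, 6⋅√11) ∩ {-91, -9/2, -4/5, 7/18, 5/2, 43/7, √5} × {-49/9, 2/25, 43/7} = {-9/2, -4/5, 5/2} × {43/7}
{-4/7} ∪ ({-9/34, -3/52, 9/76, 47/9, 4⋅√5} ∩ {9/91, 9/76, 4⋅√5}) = {-4/7, 9/76, 4⋅√5}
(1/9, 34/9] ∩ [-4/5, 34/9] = (1/9, 34/9]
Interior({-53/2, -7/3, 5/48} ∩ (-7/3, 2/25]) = ∅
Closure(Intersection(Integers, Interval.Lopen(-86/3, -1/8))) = Range(-28, 0, 1)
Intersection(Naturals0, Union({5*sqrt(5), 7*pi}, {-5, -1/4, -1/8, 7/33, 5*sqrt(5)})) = EmptySet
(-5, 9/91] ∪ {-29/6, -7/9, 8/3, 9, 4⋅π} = (-5, 9/91] ∪ {8/3, 9, 4⋅π}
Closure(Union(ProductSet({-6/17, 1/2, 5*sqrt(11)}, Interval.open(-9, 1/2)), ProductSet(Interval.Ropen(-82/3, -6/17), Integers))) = Union(ProductSet({-6/17, 1/2, 5*sqrt(11)}, Interval(-9, 1/2)), ProductSet(Interval(-82/3, -6/17), Integers))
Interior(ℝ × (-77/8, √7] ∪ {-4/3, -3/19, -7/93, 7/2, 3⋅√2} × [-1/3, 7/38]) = ℝ × (-77/8, √7)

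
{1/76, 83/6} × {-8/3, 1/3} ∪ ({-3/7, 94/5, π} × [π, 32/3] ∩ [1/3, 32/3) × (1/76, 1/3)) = {1/76, 83/6} × {-8/3, 1/3}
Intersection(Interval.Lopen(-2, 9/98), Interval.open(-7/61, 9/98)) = Interval.open(-7/61, 9/98)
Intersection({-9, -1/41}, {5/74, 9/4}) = EmptySet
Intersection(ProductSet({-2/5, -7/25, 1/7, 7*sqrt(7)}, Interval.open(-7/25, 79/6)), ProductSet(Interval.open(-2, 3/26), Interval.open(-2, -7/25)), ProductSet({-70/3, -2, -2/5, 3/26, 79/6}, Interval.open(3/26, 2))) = EmptySet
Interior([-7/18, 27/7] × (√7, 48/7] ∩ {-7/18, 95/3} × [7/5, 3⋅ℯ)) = ∅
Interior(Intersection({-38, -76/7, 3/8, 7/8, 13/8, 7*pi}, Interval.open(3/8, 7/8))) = EmptySet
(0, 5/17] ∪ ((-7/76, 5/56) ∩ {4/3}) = (0, 5/17]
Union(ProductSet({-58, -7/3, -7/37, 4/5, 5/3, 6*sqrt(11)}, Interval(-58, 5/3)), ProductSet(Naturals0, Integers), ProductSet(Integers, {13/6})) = Union(ProductSet({-58, -7/3, -7/37, 4/5, 5/3, 6*sqrt(11)}, Interval(-58, 5/3)), ProductSet(Integers, {13/6}), ProductSet(Naturals0, Integers))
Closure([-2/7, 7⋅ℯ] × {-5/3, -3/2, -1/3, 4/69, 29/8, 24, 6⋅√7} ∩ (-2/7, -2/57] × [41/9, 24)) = [-2/7, -2/57] × {6⋅√7}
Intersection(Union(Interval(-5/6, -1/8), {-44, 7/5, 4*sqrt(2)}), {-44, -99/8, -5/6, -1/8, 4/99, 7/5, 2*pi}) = {-44, -5/6, -1/8, 7/5}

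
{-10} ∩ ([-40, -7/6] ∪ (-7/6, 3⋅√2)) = {-10}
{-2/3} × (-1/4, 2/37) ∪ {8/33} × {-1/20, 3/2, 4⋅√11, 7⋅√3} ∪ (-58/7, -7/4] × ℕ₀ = ((-58/7, -7/4] × ℕ₀) ∪ ({-2/3} × (-1/4, 2/37)) ∪ ({8/33} × {-1/20, 3/2, 4⋅√11, 7⋅√3})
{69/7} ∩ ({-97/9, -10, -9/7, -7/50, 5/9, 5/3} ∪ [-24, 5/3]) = ∅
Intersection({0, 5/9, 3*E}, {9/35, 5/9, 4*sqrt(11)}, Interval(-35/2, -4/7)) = EmptySet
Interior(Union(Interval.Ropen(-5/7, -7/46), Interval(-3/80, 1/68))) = Union(Interval.open(-5/7, -7/46), Interval.open(-3/80, 1/68))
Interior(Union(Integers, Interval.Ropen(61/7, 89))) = Union(Complement(Integers, Union(Complement(Integers, Interval.open(61/7, 89)), {61/7})), Complement(Interval.Lopen(61/7, 89), Complement(Integers, Interval.open(61/7, 89))), Complement(Range(9, 90, 1), Complement(Integers, Interval.open(61/7, 89))), Complement(Range(9, 90, 1), Union(Complement(Integers, Interval.open(61/7, 89)), {61/7})))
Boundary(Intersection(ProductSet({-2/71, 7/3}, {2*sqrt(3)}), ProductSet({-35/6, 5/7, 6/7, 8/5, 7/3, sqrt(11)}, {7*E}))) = EmptySet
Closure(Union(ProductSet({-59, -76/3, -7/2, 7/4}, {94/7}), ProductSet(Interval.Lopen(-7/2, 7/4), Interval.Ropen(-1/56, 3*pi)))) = Union(ProductSet({-7/2, 7/4}, Interval(-1/56, 3*pi)), ProductSet({-59, -76/3, -7/2, 7/4}, {94/7}), ProductSet(Interval(-7/2, 7/4), {-1/56, 3*pi}), ProductSet(Interval.Lopen(-7/2, 7/4), Interval.Ropen(-1/56, 3*pi)))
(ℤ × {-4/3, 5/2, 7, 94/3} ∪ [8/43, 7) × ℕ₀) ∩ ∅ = ∅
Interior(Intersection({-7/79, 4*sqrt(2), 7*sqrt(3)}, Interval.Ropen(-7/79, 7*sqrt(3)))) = EmptySet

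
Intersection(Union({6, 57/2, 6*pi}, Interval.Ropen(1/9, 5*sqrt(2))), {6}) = {6}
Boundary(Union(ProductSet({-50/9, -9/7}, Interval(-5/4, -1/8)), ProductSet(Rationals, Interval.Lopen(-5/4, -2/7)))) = Union(ProductSet({-50/9, -9/7}, Interval(-5/4, -1/8)), ProductSet(Reals, Interval(-5/4, -2/7)))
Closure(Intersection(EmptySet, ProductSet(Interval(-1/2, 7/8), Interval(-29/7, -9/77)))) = EmptySet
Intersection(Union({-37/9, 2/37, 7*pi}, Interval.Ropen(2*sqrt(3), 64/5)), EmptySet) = EmptySet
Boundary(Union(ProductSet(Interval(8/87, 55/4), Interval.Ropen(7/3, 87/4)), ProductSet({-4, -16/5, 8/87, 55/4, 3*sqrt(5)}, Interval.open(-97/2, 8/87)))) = Union(ProductSet({8/87, 55/4}, Interval(7/3, 87/4)), ProductSet({-4, -16/5, 8/87, 55/4, 3*sqrt(5)}, Interval(-97/2, 8/87)), ProductSet(Interval(8/87, 55/4), {7/3, 87/4}))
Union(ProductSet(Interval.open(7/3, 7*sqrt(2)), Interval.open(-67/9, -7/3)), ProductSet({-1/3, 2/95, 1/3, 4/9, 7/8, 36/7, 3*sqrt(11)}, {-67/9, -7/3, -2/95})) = Union(ProductSet({-1/3, 2/95, 1/3, 4/9, 7/8, 36/7, 3*sqrt(11)}, {-67/9, -7/3, -2/95}), ProductSet(Interval.open(7/3, 7*sqrt(2)), Interval.open(-67/9, -7/3)))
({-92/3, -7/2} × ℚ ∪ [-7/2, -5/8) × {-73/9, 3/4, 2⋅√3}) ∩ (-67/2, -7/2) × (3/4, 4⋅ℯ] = {-92/3} × (ℚ ∩ (3/4, 4⋅ℯ])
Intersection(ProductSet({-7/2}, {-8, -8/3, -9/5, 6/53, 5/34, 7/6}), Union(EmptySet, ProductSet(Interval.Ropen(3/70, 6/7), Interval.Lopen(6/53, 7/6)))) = EmptySet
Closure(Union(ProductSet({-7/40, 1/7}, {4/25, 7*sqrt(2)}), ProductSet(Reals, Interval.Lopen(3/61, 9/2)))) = Union(ProductSet({-7/40, 1/7}, {4/25, 7*sqrt(2)}), ProductSet(Reals, Interval(3/61, 9/2)))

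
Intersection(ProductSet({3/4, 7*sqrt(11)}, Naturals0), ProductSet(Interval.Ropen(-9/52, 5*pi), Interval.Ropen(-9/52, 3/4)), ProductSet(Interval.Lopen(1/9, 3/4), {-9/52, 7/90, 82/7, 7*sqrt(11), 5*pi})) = EmptySet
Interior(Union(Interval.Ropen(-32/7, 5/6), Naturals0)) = Union(Complement(Interval.open(-32/7, 5/6), Complement(Naturals0, Interval.open(-32/7, 5/6))), Complement(Naturals0, Union(Complement(Naturals0, Interval.open(-32/7, 5/6)), {-32/7, 5/6})), Complement(Range(0, 1, 1), Complement(Naturals0, Interval.open(-32/7, 5/6))), Complement(Range(0, 1, 1), Union(Complement(Naturals0, Interval.open(-32/7, 5/6)), {-32/7, 5/6})))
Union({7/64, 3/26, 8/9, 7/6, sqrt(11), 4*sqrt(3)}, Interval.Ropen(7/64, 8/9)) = Union({7/6, sqrt(11), 4*sqrt(3)}, Interval(7/64, 8/9))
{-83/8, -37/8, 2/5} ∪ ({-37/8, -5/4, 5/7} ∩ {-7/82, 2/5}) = {-83/8, -37/8, 2/5}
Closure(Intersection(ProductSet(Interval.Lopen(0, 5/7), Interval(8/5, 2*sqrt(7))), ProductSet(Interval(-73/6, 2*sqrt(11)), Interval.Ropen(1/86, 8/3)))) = Union(ProductSet({0, 5/7}, Interval(8/5, 8/3)), ProductSet(Interval(0, 5/7), {8/5, 8/3}), ProductSet(Interval.Lopen(0, 5/7), Interval.Ropen(8/5, 8/3)))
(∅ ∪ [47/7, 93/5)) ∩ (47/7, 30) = (47/7, 93/5)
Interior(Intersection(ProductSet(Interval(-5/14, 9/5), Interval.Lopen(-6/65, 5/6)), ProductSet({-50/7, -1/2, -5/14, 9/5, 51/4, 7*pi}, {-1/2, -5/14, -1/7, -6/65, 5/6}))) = EmptySet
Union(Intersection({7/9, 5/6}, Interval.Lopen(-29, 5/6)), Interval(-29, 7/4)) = Interval(-29, 7/4)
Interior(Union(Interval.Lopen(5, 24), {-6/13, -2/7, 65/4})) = Interval.open(5, 24)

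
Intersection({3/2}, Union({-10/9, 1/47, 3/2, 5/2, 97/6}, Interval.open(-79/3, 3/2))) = {3/2}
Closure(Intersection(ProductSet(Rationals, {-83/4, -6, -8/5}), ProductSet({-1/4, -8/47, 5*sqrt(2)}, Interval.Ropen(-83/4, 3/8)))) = ProductSet({-1/4, -8/47}, {-83/4, -6, -8/5})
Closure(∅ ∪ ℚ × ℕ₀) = ℝ × ℕ₀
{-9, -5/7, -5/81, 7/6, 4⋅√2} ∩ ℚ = {-9, -5/7, -5/81, 7/6}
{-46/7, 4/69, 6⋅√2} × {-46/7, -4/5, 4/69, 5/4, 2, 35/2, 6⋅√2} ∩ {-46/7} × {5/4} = {-46/7} × {5/4}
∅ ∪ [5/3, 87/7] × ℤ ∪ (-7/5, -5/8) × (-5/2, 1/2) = ([5/3, 87/7] × ℤ) ∪ ((-7/5, -5/8) × (-5/2, 1/2))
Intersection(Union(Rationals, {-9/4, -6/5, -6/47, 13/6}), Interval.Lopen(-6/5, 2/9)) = Intersection(Interval.Lopen(-6/5, 2/9), Rationals)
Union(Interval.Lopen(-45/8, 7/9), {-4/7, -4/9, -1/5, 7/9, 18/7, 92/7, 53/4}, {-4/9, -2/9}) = Union({18/7, 92/7, 53/4}, Interval.Lopen(-45/8, 7/9))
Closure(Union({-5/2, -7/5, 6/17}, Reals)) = Reals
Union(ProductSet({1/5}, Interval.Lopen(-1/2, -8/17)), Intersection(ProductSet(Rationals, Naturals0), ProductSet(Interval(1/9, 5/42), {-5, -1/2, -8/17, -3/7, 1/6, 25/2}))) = ProductSet({1/5}, Interval.Lopen(-1/2, -8/17))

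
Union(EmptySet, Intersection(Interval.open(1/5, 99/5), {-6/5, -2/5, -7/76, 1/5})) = EmptySet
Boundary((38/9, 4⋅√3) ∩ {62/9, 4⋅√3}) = {62/9}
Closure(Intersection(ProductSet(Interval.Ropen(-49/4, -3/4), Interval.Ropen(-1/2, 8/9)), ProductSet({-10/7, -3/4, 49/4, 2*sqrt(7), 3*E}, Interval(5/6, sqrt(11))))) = ProductSet({-10/7}, Interval(5/6, 8/9))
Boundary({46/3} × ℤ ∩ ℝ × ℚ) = {46/3} × ℤ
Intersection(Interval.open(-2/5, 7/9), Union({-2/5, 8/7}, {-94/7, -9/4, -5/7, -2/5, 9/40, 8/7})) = {9/40}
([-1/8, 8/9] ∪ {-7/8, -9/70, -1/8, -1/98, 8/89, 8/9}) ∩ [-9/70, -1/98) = {-9/70} ∪ [-1/8, -1/98)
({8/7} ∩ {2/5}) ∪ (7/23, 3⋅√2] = (7/23, 3⋅√2]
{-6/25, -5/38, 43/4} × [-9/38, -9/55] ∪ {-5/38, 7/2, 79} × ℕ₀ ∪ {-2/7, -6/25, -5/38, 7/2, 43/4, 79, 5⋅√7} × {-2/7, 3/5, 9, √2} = ({-5/38, 7/2, 79} × ℕ₀) ∪ ({-6/25, -5/38, 43/4} × [-9/38, -9/55]) ∪ ({-2/7, -6/25, -5/38, 7/2, 43/4, 79, 5⋅√7} × {-2/7, 3/5, 9, √2})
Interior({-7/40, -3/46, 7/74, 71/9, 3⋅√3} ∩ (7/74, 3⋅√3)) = ∅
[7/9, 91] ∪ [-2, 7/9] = [-2, 91]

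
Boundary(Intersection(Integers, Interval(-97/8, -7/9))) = Range(-12, 0, 1)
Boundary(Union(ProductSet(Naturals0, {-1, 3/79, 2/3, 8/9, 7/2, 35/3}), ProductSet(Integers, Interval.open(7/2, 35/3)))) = Union(ProductSet(Integers, Interval(7/2, 35/3)), ProductSet(Naturals0, {-1, 3/79, 2/3, 8/9, 7/2, 35/3}))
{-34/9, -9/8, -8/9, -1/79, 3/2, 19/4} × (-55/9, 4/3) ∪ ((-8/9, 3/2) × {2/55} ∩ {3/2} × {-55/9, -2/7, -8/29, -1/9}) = {-34/9, -9/8, -8/9, -1/79, 3/2, 19/4} × (-55/9, 4/3)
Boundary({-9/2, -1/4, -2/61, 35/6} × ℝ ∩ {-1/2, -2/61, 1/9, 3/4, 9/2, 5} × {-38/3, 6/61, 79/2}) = {-2/61} × {-38/3, 6/61, 79/2}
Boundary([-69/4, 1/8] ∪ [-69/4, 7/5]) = {-69/4, 7/5}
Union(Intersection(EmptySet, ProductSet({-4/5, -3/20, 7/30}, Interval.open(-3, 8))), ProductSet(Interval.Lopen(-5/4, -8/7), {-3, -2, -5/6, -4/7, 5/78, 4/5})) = ProductSet(Interval.Lopen(-5/4, -8/7), {-3, -2, -5/6, -4/7, 5/78, 4/5})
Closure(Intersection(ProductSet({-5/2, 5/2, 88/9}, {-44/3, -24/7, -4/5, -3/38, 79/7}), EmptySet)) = EmptySet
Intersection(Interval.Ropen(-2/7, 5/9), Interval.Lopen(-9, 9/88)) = Interval(-2/7, 9/88)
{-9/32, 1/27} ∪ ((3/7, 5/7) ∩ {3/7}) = {-9/32, 1/27}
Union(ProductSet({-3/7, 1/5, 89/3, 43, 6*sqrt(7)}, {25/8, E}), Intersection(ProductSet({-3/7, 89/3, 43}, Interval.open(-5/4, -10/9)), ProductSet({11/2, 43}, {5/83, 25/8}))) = ProductSet({-3/7, 1/5, 89/3, 43, 6*sqrt(7)}, {25/8, E})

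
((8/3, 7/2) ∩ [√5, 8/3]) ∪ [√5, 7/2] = [√5, 7/2]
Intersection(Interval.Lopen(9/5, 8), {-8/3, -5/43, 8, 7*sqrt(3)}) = {8}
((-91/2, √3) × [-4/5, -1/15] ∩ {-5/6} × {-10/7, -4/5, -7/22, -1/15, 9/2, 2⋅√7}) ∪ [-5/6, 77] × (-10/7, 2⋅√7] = [-5/6, 77] × (-10/7, 2⋅√7]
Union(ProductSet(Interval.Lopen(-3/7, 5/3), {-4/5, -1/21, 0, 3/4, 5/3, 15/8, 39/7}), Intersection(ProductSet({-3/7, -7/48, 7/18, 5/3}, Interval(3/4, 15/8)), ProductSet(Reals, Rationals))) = Union(ProductSet({-3/7, -7/48, 7/18, 5/3}, Intersection(Interval(3/4, 15/8), Rationals)), ProductSet(Interval.Lopen(-3/7, 5/3), {-4/5, -1/21, 0, 3/4, 5/3, 15/8, 39/7}))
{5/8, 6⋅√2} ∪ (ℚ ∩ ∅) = {5/8, 6⋅√2}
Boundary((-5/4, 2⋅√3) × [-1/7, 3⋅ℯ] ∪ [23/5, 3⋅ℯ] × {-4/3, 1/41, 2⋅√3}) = ({-5/4, 2⋅√3} × [-1/7, 3⋅ℯ]) ∪ ([-5/4, 2⋅√3] × {-1/7, 3⋅ℯ}) ∪ ([23/5, 3⋅ℯ] × {-4/3, 1/41, 2⋅√3})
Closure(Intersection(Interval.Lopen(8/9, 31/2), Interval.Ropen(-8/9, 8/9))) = EmptySet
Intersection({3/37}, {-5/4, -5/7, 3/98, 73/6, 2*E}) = EmptySet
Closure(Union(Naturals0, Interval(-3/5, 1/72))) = Union(Complement(Naturals0, Interval.open(-3/5, 1/72)), Interval(-3/5, 1/72), Naturals0)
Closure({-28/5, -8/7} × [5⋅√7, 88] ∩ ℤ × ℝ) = ∅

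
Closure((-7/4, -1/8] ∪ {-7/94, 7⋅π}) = [-7/4, -1/8] ∪ {-7/94, 7⋅π}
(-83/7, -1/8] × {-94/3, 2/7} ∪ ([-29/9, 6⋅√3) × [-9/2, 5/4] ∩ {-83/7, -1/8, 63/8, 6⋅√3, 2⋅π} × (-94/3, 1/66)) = ((-83/7, -1/8] × {-94/3, 2/7}) ∪ ({-1/8, 63/8, 2⋅π} × [-9/2, 1/66))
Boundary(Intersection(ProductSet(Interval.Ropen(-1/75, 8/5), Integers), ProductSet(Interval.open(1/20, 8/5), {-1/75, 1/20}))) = EmptySet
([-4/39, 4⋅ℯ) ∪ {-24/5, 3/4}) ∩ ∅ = ∅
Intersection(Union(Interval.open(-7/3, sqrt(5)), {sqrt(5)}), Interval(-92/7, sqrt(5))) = Interval.Lopen(-7/3, sqrt(5))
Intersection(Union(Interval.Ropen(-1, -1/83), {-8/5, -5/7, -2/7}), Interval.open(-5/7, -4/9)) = Interval.open(-5/7, -4/9)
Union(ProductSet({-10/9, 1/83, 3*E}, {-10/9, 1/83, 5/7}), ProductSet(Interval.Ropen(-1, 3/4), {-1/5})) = Union(ProductSet({-10/9, 1/83, 3*E}, {-10/9, 1/83, 5/7}), ProductSet(Interval.Ropen(-1, 3/4), {-1/5}))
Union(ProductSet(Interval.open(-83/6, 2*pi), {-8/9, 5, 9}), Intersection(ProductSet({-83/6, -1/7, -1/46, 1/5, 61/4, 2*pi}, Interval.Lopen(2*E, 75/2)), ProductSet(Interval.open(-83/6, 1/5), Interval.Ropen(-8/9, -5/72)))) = ProductSet(Interval.open(-83/6, 2*pi), {-8/9, 5, 9})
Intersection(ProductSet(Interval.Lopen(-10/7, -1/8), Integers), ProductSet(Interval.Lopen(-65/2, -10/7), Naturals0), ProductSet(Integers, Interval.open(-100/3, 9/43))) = EmptySet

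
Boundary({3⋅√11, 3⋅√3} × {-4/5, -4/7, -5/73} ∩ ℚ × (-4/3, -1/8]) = ∅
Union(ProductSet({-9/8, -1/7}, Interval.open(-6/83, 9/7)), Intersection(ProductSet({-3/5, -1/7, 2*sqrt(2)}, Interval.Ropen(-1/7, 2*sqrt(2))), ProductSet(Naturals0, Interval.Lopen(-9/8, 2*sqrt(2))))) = ProductSet({-9/8, -1/7}, Interval.open(-6/83, 9/7))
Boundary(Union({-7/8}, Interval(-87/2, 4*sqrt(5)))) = {-87/2, 4*sqrt(5)}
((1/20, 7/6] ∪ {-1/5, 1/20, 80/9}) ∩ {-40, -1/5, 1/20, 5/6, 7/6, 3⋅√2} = {-1/5, 1/20, 5/6, 7/6}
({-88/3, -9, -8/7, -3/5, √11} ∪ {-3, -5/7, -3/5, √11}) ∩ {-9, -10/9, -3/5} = {-9, -3/5}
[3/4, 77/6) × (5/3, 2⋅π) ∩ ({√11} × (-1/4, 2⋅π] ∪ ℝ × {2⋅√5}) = ({√11} × (5/3, 2⋅π)) ∪ ([3/4, 77/6) × {2⋅√5})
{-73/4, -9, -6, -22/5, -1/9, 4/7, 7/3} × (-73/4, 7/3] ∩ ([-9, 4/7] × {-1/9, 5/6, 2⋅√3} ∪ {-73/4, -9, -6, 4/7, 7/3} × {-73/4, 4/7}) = ({-73/4, -9, -6, 4/7, 7/3} × {4/7}) ∪ ({-9, -6, -22/5, -1/9, 4/7} × {-1/9, 5/6})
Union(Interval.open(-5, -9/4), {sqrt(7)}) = Union({sqrt(7)}, Interval.open(-5, -9/4))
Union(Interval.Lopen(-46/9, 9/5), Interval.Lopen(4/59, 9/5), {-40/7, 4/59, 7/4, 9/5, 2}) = Union({-40/7, 2}, Interval.Lopen(-46/9, 9/5))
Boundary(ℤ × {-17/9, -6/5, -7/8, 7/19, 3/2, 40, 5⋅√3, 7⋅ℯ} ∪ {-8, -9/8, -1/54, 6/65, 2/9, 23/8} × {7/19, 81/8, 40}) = ({-8, -9/8, -1/54, 6/65, 2/9, 23/8} × {7/19, 81/8, 40}) ∪ (ℤ × {-17/9, -6/5, -7/8, 7/19, 3/2, 40, 5⋅√3, 7⋅ℯ})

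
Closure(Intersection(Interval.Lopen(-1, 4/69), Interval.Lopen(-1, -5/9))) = Interval(-1, -5/9)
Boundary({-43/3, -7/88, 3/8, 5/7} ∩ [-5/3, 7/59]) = {-7/88}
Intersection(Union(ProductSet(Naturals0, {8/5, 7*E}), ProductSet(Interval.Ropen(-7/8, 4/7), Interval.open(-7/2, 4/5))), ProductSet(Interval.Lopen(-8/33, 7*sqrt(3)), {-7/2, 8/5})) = ProductSet(Range(0, 13, 1), {8/5})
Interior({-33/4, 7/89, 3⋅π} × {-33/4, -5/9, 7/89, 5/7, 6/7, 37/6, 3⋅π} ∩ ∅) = ∅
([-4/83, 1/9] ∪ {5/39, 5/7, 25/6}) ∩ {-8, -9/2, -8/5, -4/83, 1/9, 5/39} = {-4/83, 1/9, 5/39}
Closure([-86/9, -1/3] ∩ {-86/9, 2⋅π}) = {-86/9}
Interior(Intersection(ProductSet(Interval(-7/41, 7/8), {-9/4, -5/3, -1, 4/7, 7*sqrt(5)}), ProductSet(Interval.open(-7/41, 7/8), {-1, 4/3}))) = EmptySet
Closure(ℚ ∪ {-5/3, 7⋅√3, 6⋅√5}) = ℝ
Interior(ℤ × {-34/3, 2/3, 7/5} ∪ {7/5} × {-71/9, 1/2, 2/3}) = ∅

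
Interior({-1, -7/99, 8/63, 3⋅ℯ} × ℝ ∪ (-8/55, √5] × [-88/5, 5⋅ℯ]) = (-8/55, √5) × (-88/5, 5⋅ℯ)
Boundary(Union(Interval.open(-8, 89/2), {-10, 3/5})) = {-10, -8, 89/2}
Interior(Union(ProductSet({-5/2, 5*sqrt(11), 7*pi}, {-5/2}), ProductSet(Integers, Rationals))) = EmptySet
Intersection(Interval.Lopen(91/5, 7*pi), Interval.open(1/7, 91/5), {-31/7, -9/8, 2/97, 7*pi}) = EmptySet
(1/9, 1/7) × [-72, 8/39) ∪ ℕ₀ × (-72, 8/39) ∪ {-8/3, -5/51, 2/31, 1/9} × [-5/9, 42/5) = (ℕ₀ × (-72, 8/39)) ∪ ({-8/3, -5/51, 2/31, 1/9} × [-5/9, 42/5)) ∪ ((1/9, 1/7) × [-72, 8/39))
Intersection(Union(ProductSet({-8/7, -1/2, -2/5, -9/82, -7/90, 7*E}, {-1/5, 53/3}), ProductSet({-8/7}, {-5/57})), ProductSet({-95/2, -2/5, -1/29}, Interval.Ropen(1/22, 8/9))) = EmptySet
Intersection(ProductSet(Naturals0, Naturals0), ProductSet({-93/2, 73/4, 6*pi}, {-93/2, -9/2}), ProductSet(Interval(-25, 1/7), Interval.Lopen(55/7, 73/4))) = EmptySet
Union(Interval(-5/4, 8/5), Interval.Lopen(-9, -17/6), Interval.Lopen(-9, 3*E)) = Interval.Lopen(-9, 3*E)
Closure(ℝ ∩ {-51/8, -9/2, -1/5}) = {-51/8, -9/2, -1/5}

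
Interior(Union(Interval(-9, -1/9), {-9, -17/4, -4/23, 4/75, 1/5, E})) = Interval.open(-9, -1/9)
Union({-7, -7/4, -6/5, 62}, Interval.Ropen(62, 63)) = Union({-7, -7/4, -6/5}, Interval.Ropen(62, 63))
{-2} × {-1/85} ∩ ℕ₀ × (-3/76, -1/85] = ∅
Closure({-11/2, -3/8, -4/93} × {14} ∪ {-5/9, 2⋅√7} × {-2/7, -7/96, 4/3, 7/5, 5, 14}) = ({-11/2, -3/8, -4/93} × {14}) ∪ ({-5/9, 2⋅√7} × {-2/7, -7/96, 4/3, 7/5, 5, 14})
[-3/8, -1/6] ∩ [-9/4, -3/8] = {-3/8}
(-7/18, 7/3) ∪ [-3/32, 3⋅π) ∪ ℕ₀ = (-7/18, 3⋅π) ∪ ℕ₀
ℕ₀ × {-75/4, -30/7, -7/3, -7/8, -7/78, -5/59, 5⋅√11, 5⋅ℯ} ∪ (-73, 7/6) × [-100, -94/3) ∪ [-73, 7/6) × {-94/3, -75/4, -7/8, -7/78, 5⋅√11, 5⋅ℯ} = ((-73, 7/6) × [-100, -94/3)) ∪ (ℕ₀ × {-75/4, -30/7, -7/3, -7/8, -7/78, -5/59, 5⋅√11, 5⋅ℯ}) ∪ ([-73, 7/6) × {-94/3, -75/4, -7/8, -7/78, 5⋅√11, 5⋅ℯ})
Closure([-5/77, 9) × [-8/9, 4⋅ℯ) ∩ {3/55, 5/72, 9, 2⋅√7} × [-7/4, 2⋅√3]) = {3/55, 5/72, 2⋅√7} × [-8/9, 2⋅√3]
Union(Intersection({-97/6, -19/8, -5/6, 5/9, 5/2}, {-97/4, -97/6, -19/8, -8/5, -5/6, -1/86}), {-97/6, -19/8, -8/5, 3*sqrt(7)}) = {-97/6, -19/8, -8/5, -5/6, 3*sqrt(7)}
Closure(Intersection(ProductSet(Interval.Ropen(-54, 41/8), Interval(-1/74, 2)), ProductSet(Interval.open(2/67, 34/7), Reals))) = ProductSet(Interval(2/67, 34/7), Interval(-1/74, 2))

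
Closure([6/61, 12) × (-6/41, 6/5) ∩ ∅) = ∅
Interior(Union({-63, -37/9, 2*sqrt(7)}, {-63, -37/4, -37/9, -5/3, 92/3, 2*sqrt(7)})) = EmptySet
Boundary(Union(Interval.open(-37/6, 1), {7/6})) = {-37/6, 1, 7/6}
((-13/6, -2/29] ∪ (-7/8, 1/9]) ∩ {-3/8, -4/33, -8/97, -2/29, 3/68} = {-3/8, -4/33, -8/97, -2/29, 3/68}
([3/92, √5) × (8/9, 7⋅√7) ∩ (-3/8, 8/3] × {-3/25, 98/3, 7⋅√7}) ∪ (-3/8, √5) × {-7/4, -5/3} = (-3/8, √5) × {-7/4, -5/3}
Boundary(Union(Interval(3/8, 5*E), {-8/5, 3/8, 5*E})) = {-8/5, 3/8, 5*E}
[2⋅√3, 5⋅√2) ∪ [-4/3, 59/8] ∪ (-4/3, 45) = [-4/3, 45)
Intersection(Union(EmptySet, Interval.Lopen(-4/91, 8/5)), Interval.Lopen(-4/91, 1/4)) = Interval.Lopen(-4/91, 1/4)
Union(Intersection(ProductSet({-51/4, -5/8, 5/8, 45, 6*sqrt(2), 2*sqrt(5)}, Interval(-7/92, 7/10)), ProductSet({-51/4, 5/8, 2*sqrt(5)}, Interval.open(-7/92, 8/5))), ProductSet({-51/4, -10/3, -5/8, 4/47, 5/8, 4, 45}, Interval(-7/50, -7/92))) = Union(ProductSet({-51/4, 5/8, 2*sqrt(5)}, Interval.Lopen(-7/92, 7/10)), ProductSet({-51/4, -10/3, -5/8, 4/47, 5/8, 4, 45}, Interval(-7/50, -7/92)))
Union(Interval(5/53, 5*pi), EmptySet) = Interval(5/53, 5*pi)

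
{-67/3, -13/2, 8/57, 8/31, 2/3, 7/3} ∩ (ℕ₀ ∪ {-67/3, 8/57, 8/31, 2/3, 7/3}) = {-67/3, 8/57, 8/31, 2/3, 7/3}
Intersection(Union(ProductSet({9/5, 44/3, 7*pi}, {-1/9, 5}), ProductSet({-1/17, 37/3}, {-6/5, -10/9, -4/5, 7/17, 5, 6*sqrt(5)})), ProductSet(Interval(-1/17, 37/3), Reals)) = Union(ProductSet({9/5}, {-1/9, 5}), ProductSet({-1/17, 37/3}, {-6/5, -10/9, -4/5, 7/17, 5, 6*sqrt(5)}))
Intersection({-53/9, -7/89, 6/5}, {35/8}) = EmptySet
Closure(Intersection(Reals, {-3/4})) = {-3/4}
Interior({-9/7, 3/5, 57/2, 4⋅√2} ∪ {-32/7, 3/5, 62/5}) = ∅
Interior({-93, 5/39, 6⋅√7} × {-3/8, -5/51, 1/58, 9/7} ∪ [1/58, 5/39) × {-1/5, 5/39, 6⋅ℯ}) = ∅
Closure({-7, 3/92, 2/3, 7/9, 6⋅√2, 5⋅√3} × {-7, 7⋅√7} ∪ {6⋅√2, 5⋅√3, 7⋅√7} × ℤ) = ({6⋅√2, 5⋅√3, 7⋅√7} × ℤ) ∪ ({-7, 3/92, 2/3, 7/9, 6⋅√2, 5⋅√3} × {-7, 7⋅√7})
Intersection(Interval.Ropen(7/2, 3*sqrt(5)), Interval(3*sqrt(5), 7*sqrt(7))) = EmptySet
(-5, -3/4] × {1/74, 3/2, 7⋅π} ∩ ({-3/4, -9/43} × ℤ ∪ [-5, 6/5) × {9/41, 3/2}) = (-5, -3/4] × {3/2}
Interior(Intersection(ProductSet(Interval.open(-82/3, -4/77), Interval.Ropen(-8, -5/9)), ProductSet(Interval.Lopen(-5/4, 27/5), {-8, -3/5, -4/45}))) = EmptySet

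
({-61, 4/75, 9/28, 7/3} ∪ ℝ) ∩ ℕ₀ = ℕ₀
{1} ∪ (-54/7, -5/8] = (-54/7, -5/8] ∪ {1}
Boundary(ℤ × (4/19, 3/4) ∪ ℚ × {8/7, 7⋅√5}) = (ℤ × [4/19, 3/4]) ∪ (ℝ × {8/7, 7⋅√5})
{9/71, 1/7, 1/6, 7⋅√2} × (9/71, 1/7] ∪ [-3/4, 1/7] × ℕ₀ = ([-3/4, 1/7] × ℕ₀) ∪ ({9/71, 1/7, 1/6, 7⋅√2} × (9/71, 1/7])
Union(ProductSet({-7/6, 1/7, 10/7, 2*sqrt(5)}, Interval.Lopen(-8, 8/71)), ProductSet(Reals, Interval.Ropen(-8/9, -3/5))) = Union(ProductSet({-7/6, 1/7, 10/7, 2*sqrt(5)}, Interval.Lopen(-8, 8/71)), ProductSet(Reals, Interval.Ropen(-8/9, -3/5)))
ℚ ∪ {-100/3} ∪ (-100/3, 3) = ℚ ∪ [-100/3, 3]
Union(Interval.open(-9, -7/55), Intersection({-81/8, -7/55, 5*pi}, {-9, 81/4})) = Interval.open(-9, -7/55)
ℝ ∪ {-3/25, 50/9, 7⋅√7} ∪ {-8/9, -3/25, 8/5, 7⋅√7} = ℝ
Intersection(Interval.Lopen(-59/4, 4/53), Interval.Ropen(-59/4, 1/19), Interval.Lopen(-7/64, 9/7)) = Interval.open(-7/64, 1/19)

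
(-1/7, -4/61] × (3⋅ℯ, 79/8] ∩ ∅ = ∅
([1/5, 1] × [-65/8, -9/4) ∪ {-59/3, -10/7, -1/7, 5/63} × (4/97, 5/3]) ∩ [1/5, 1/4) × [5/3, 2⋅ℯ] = ∅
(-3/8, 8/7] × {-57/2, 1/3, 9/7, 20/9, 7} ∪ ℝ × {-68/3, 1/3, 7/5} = (ℝ × {-68/3, 1/3, 7/5}) ∪ ((-3/8, 8/7] × {-57/2, 1/3, 9/7, 20/9, 7})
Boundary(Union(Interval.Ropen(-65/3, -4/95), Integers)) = Union(Complement(Integers, Interval.open(-65/3, -4/95)), {-65/3, -4/95})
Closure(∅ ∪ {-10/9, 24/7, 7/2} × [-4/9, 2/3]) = {-10/9, 24/7, 7/2} × [-4/9, 2/3]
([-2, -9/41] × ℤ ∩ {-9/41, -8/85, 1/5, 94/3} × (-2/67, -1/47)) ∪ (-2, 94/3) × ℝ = (-2, 94/3) × ℝ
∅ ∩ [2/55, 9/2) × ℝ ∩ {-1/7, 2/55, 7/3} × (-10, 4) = ∅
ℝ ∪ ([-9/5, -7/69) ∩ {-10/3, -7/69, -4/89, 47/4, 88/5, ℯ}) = ℝ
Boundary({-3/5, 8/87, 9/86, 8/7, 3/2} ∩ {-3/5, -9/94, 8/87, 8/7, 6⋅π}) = {-3/5, 8/87, 8/7}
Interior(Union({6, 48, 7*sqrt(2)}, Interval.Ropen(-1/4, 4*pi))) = Interval.open(-1/4, 4*pi)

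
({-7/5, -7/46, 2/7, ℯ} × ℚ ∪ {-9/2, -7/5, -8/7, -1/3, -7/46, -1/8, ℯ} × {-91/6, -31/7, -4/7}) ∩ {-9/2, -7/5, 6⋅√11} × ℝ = ({-7/5} × ℚ) ∪ ({-9/2, -7/5} × {-91/6, -31/7, -4/7})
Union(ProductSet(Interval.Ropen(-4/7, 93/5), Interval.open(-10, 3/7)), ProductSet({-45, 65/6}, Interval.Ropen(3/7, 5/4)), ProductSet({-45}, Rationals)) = Union(ProductSet({-45}, Rationals), ProductSet({-45, 65/6}, Interval.Ropen(3/7, 5/4)), ProductSet(Interval.Ropen(-4/7, 93/5), Interval.open(-10, 3/7)))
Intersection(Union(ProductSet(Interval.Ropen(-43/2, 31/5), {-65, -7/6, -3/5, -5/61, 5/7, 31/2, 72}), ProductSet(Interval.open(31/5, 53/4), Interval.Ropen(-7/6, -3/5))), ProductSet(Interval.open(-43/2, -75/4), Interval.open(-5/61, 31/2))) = ProductSet(Interval.open(-43/2, -75/4), {5/7})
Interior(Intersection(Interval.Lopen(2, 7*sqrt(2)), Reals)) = Interval.open(2, 7*sqrt(2))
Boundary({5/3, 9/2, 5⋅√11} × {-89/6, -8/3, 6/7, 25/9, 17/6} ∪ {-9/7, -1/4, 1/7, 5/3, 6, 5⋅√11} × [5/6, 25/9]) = ({5/3, 9/2, 5⋅√11} × {-89/6, -8/3, 6/7, 25/9, 17/6}) ∪ ({-9/7, -1/4, 1/7, 5/3, 6, 5⋅√11} × [5/6, 25/9])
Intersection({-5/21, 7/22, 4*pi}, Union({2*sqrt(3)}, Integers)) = EmptySet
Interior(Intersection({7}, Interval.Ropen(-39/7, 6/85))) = EmptySet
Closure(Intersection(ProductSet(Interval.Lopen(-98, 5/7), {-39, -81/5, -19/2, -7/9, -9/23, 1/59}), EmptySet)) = EmptySet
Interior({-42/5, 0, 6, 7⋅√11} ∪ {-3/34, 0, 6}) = ∅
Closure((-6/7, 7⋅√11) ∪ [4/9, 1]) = [-6/7, 7⋅√11]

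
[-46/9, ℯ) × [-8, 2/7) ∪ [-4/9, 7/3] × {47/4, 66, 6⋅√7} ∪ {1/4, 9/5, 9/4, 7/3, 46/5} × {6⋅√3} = ([-46/9, ℯ) × [-8, 2/7)) ∪ ({1/4, 9/5, 9/4, 7/3, 46/5} × {6⋅√3}) ∪ ([-4/9, 7/3] × {47/4, 66, 6⋅√7})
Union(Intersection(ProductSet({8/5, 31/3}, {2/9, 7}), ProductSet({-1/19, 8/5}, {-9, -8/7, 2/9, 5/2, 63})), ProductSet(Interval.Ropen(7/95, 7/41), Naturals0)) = Union(ProductSet({8/5}, {2/9}), ProductSet(Interval.Ropen(7/95, 7/41), Naturals0))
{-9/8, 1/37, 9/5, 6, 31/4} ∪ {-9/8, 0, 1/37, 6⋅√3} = {-9/8, 0, 1/37, 9/5, 6, 31/4, 6⋅√3}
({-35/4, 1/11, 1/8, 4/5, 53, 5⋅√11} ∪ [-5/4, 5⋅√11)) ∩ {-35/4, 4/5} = {-35/4, 4/5}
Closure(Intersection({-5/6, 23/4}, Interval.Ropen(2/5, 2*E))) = EmptySet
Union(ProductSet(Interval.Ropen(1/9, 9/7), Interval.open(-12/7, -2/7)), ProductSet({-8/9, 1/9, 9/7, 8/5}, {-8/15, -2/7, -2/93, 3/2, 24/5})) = Union(ProductSet({-8/9, 1/9, 9/7, 8/5}, {-8/15, -2/7, -2/93, 3/2, 24/5}), ProductSet(Interval.Ropen(1/9, 9/7), Interval.open(-12/7, -2/7)))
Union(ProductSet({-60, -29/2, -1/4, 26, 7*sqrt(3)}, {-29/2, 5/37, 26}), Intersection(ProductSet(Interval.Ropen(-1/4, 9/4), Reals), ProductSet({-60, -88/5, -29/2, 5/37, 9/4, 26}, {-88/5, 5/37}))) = Union(ProductSet({5/37}, {-88/5, 5/37}), ProductSet({-60, -29/2, -1/4, 26, 7*sqrt(3)}, {-29/2, 5/37, 26}))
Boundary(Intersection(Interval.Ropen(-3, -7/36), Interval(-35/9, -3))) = {-3}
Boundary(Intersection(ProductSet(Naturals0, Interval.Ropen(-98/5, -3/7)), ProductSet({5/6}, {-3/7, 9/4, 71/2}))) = EmptySet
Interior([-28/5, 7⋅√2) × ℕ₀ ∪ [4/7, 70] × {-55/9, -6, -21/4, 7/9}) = ∅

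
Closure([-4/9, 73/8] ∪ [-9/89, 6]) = [-4/9, 73/8]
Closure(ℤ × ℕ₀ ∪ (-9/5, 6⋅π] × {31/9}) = (ℤ × ℕ₀) ∪ ([-9/5, 6⋅π] × {31/9})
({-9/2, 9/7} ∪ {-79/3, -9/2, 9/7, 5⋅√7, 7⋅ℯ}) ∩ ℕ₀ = ∅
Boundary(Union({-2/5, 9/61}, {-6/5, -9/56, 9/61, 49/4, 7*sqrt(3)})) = {-6/5, -2/5, -9/56, 9/61, 49/4, 7*sqrt(3)}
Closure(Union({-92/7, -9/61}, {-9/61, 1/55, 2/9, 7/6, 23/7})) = {-92/7, -9/61, 1/55, 2/9, 7/6, 23/7}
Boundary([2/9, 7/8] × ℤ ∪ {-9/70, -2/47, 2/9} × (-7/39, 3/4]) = ([2/9, 7/8] × ℤ) ∪ ({-9/70, -2/47, 2/9} × [-7/39, 3/4])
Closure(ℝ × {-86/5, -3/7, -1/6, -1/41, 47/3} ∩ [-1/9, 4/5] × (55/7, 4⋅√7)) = ∅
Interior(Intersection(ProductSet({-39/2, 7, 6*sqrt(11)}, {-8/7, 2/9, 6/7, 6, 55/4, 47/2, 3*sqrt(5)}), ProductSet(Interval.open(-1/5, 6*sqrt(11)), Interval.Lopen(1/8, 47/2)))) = EmptySet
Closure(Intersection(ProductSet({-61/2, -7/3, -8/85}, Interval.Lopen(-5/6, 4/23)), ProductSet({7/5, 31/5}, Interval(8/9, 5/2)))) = EmptySet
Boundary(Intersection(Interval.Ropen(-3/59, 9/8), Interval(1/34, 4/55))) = {1/34, 4/55}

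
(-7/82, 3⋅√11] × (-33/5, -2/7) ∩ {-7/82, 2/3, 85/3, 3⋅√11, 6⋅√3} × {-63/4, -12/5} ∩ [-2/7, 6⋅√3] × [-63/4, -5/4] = {2/3, 3⋅√11} × {-12/5}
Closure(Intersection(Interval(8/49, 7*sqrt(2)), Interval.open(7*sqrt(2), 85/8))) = EmptySet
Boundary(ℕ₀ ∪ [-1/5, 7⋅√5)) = {-1/5, 7⋅√5} ∪ (ℕ₀ \ (-1/5, 7⋅√5))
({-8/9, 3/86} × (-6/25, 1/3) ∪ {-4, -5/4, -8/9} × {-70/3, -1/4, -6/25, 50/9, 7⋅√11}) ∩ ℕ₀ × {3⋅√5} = ∅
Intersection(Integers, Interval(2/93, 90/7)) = Range(1, 13, 1)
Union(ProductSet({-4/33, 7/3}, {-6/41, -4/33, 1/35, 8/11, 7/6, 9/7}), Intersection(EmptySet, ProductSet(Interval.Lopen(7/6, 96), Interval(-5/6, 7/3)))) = ProductSet({-4/33, 7/3}, {-6/41, -4/33, 1/35, 8/11, 7/6, 9/7})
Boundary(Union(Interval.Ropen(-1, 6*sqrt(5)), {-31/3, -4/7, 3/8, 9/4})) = {-31/3, -1, 6*sqrt(5)}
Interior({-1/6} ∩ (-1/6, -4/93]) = ∅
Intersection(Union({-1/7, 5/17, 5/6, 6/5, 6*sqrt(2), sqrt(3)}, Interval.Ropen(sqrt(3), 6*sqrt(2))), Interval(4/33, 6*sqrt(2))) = Union({5/17, 5/6, 6/5}, Interval(sqrt(3), 6*sqrt(2)))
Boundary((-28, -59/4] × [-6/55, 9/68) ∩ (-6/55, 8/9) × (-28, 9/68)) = ∅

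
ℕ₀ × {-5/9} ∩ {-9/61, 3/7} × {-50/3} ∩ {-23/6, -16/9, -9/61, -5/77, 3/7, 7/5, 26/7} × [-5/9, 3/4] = ∅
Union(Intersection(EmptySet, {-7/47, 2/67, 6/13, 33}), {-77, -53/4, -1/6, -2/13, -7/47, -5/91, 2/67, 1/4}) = {-77, -53/4, -1/6, -2/13, -7/47, -5/91, 2/67, 1/4}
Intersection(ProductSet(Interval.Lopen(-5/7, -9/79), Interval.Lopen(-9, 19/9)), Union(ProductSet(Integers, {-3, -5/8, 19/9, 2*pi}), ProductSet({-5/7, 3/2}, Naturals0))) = EmptySet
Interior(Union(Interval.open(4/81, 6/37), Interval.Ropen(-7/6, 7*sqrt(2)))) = Interval.open(-7/6, 7*sqrt(2))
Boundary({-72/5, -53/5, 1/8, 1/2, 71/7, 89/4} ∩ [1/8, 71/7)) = {1/8, 1/2}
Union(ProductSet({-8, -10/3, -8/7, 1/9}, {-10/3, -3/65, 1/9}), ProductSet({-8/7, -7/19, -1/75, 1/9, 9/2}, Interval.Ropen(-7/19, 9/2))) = Union(ProductSet({-8, -10/3, -8/7, 1/9}, {-10/3, -3/65, 1/9}), ProductSet({-8/7, -7/19, -1/75, 1/9, 9/2}, Interval.Ropen(-7/19, 9/2)))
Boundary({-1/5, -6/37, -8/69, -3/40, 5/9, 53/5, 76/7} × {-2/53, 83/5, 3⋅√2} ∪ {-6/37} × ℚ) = ({-6/37} × ℝ) ∪ ({-1/5, -6/37, -8/69, -3/40, 5/9, 53/5, 76/7} × {-2/53, 83/5, 3⋅√2})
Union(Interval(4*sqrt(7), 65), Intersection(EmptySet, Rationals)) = Interval(4*sqrt(7), 65)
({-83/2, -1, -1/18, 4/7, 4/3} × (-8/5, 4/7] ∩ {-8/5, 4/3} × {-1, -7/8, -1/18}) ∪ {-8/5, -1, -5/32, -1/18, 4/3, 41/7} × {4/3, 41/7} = ({4/3} × {-1, -7/8, -1/18}) ∪ ({-8/5, -1, -5/32, -1/18, 4/3, 41/7} × {4/3, 41/7})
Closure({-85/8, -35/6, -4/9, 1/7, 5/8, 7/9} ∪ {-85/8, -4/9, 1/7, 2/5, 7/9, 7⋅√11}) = {-85/8, -35/6, -4/9, 1/7, 2/5, 5/8, 7/9, 7⋅√11}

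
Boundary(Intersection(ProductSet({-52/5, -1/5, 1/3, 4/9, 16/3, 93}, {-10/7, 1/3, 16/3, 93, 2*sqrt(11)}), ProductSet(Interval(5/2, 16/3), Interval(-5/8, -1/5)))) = EmptySet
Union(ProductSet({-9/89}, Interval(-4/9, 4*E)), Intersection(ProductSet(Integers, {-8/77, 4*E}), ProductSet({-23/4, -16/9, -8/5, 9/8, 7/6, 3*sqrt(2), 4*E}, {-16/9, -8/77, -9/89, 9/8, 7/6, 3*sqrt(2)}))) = ProductSet({-9/89}, Interval(-4/9, 4*E))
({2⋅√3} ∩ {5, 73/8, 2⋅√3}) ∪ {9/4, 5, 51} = {9/4, 5, 51, 2⋅√3}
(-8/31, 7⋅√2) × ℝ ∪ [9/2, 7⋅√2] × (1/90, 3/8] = ((-8/31, 7⋅√2) × ℝ) ∪ ([9/2, 7⋅√2] × (1/90, 3/8])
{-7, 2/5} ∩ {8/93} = ∅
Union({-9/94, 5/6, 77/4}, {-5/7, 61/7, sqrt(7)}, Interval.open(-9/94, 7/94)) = Union({-5/7, 5/6, 61/7, 77/4, sqrt(7)}, Interval.Ropen(-9/94, 7/94))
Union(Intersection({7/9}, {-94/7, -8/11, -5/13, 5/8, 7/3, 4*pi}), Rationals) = Rationals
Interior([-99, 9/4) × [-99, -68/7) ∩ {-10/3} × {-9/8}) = ∅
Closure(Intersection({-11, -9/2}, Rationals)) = {-11, -9/2}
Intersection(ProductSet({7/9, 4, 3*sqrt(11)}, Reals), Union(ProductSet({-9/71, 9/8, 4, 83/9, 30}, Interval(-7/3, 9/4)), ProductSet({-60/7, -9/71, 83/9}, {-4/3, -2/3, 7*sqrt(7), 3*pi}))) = ProductSet({4}, Interval(-7/3, 9/4))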